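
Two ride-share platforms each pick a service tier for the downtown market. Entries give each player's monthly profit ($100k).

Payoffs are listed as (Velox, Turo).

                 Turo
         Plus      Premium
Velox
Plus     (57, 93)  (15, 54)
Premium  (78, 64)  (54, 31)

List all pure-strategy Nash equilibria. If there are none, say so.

For each strategy profile, look for a profitable unilateral deviation.
(Plus, Plus): Velox can switch to Premium (57 → 78). Not NE.
(Plus, Premium): Velox can switch to Premium (15 → 54). Not NE.
(Premium, Plus): Velox gets 78, best alternative 57; Turo gets 64, best alternative 31. No profitable deviation — NE.
(Premium, Premium): Turo can switch to Plus (31 → 64). Not NE.

Pure NE: (Premium, Plus)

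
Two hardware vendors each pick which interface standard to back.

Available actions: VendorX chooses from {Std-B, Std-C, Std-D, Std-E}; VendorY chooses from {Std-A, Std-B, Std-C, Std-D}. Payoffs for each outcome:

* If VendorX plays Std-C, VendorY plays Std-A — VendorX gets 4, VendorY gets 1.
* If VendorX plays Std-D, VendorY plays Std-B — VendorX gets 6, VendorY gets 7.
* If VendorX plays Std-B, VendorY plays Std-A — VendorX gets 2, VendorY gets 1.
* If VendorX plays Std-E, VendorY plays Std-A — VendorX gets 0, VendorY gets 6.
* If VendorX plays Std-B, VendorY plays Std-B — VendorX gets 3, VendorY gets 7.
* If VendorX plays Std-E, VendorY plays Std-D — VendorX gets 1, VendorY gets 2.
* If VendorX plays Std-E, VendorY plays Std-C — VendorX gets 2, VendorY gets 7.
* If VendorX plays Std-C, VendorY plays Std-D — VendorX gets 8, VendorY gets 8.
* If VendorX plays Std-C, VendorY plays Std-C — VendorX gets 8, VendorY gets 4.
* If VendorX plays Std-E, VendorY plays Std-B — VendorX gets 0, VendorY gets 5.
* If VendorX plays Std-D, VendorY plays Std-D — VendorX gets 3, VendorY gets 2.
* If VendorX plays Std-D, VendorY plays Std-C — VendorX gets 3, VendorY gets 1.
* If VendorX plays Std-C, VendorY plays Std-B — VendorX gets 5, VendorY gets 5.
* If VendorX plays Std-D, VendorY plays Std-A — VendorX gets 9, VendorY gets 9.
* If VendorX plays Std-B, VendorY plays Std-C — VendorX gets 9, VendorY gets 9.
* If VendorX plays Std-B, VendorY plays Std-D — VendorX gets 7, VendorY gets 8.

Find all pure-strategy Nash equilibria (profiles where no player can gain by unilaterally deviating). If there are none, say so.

The pure Nash equilibria are (Std-B, Std-C); (Std-C, Std-D); (Std-D, Std-A).

VendorX against Std-A: payoffs 2, 4, 9, 0 → best response Std-D.
VendorX against Std-B: payoffs 3, 5, 6, 0 → best response Std-D.
VendorX against Std-C: payoffs 9, 8, 3, 2 → best response Std-B.
VendorX against Std-D: payoffs 7, 8, 3, 1 → best response Std-C.
VendorY against Std-B: payoffs 1, 7, 9, 8 → best response Std-C.
VendorY against Std-C: payoffs 1, 5, 4, 8 → best response Std-D.
VendorY against Std-D: payoffs 9, 7, 1, 2 → best response Std-A.
VendorY against Std-E: payoffs 6, 5, 7, 2 → best response Std-C.
Mutual best responses: (Std-B, Std-C); (Std-C, Std-D); (Std-D, Std-A).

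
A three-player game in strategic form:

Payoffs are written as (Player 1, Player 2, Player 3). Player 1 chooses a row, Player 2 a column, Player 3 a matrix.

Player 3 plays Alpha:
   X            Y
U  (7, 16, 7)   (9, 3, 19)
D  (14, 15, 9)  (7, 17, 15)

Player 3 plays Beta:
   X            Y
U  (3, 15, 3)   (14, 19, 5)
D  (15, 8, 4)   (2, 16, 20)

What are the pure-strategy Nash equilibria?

For each strategy profile, look for a profitable unilateral deviation.
(U, X, Alpha): Player 1 can switch to D (7 → 14). Not NE.
(U, X, Beta): Player 1 can switch to D (3 → 15). Not NE.
(U, Y, Alpha): Player 2 can switch to X (3 → 16). Not NE.
(U, Y, Beta): Player 3 can switch to Alpha (5 → 19). Not NE.
(D, X, Alpha): Player 2 can switch to Y (15 → 17). Not NE.
(D, X, Beta): Player 2 can switch to Y (8 → 16). Not NE.
(D, Y, Alpha): Player 1 can switch to U (7 → 9). Not NE.
(D, Y, Beta): Player 1 can switch to U (2 → 14). Not NE.

This game has no pure Nash equilibrium.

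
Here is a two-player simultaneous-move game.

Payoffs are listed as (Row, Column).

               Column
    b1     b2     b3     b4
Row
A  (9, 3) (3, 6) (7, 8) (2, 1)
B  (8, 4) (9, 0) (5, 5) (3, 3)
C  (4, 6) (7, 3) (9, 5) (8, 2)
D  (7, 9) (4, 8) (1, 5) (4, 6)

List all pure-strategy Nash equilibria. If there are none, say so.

Mark each player's best response to every combination of opponents' strategies; a profile where every player is best-responding is a pure Nash equilibrium.
Row against b1: payoffs 9, 8, 4, 7 → best response A.
Row against b2: payoffs 3, 9, 7, 4 → best response B.
Row against b3: payoffs 7, 5, 9, 1 → best response C.
Row against b4: payoffs 2, 3, 8, 4 → best response C.
Column against A: payoffs 3, 6, 8, 1 → best response b3.
Column against B: payoffs 4, 0, 5, 3 → best response b3.
Column against C: payoffs 6, 3, 5, 2 → best response b1.
Column against D: payoffs 9, 8, 5, 6 → best response b1.
No profile is a mutual best response for all players.

none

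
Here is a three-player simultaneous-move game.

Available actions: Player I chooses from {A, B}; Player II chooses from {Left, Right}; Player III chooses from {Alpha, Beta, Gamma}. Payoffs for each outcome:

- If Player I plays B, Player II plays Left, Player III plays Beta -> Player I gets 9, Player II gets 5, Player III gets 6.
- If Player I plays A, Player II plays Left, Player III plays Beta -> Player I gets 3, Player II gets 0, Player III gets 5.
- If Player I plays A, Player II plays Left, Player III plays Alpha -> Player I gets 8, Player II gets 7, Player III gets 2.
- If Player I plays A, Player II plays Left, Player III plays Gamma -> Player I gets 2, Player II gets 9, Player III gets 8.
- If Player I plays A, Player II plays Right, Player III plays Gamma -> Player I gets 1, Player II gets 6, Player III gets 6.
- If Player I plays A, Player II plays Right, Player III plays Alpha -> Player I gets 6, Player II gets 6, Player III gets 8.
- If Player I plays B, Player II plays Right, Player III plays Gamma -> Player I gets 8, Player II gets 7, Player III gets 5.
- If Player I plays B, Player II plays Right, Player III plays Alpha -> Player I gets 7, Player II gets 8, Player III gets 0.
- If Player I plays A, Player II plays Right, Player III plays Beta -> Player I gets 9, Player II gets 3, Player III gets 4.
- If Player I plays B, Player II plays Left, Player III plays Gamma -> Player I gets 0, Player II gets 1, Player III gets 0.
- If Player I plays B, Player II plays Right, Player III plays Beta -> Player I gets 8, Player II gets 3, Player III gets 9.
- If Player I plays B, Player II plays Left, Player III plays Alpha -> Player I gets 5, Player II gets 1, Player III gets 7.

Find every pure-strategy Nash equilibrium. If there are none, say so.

The unique pure-strategy Nash equilibrium is (A, Left, Gamma).

For each strategy profile, look for a profitable unilateral deviation.
(A, Left, Alpha): Player III can switch to Beta (2 → 5). Not NE.
(A, Left, Beta): Player I can switch to B (3 → 9). Not NE.
(A, Left, Gamma): Player I gets 2, best alternative 0; Player II gets 9, best alternative 6; Player III gets 8, best alternative 5. No profitable deviation — NE.
(A, Right, Alpha): Player I can switch to B (6 → 7). Not NE.
(A, Right, Beta): Player III can switch to Alpha (4 → 8). Not NE.
(A, Right, Gamma): Player I can switch to B (1 → 8). Not NE.
(B, Left, Alpha): Player I can switch to A (5 → 8). Not NE.
(The remaining 5 profiles each have a profitable deviation by the same check.)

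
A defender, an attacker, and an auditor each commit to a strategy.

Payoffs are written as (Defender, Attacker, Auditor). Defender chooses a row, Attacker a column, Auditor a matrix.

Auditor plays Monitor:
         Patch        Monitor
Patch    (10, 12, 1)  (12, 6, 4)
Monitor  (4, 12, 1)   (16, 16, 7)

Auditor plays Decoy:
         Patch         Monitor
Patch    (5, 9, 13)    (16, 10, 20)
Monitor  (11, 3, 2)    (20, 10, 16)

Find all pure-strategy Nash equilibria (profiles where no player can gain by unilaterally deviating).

Pure NE: (Monitor, Monitor, Decoy)

Defender against (Patch, Monitor): payoffs 10, 4 → best response Patch.
Defender against (Patch, Decoy): payoffs 5, 11 → best response Monitor.
Defender against (Monitor, Monitor): payoffs 12, 16 → best response Monitor.
Defender against (Monitor, Decoy): payoffs 16, 20 → best response Monitor.
Attacker against (Patch, Monitor): payoffs 12, 6 → best response Patch.
Attacker against (Patch, Decoy): payoffs 9, 10 → best response Monitor.
Attacker against (Monitor, Monitor): payoffs 12, 16 → best response Monitor.
Attacker against (Monitor, Decoy): payoffs 3, 10 → best response Monitor.
Auditor against (Patch, Patch): payoffs 1, 13 → best response Decoy.
Auditor against (Patch, Monitor): payoffs 4, 20 → best response Decoy.
Auditor against (Monitor, Patch): payoffs 1, 2 → best response Decoy.
Auditor against (Monitor, Monitor): payoffs 7, 16 → best response Decoy.
Mutual best responses: (Monitor, Monitor, Decoy).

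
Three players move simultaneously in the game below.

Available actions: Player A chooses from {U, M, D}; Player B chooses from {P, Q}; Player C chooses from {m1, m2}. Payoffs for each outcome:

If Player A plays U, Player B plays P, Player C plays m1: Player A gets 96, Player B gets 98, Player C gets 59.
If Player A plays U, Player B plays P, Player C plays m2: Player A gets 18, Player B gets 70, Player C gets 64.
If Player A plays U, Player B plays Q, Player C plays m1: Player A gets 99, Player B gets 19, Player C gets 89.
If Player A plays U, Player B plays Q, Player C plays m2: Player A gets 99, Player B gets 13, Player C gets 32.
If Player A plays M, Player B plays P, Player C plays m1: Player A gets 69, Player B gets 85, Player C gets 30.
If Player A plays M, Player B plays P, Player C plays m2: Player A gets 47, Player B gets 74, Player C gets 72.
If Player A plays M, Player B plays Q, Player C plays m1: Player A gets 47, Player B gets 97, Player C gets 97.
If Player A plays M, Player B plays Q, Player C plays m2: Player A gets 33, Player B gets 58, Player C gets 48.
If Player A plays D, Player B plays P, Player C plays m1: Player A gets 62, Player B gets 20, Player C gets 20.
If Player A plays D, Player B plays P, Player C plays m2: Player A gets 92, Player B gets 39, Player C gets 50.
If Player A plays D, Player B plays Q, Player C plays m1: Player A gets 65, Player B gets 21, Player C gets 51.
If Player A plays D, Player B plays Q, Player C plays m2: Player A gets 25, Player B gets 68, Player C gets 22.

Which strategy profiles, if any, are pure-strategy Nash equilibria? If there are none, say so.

Mark each player's best response to every combination of opponents' strategies; a profile where every player is best-responding is a pure Nash equilibrium.
Player A against (P, m1): payoffs 96, 69, 62 → best response U.
Player A against (P, m2): payoffs 18, 47, 92 → best response D.
Player A against (Q, m1): payoffs 99, 47, 65 → best response U.
Player A against (Q, m2): payoffs 99, 33, 25 → best response U.
Player B against (U, m1): payoffs 98, 19 → best response P.
Player B against (U, m2): payoffs 70, 13 → best response P.
Player B against (M, m1): payoffs 85, 97 → best response Q.
Player B against (M, m2): payoffs 74, 58 → best response P.
Player B against (D, m1): payoffs 20, 21 → best response Q.
Player B against (D, m2): payoffs 39, 68 → best response Q.
Player C against (U, P): payoffs 59, 64 → best response m2.
Player C against (U, Q): payoffs 89, 32 → best response m1.
Player C against (M, P): payoffs 30, 72 → best response m2.
Player C against (M, Q): payoffs 97, 48 → best response m1.
Player C against (D, P): payoffs 20, 50 → best response m2.
Player C against (D, Q): payoffs 51, 22 → best response m1.
No profile is a mutual best response for all players.

There is no pure-strategy Nash equilibrium.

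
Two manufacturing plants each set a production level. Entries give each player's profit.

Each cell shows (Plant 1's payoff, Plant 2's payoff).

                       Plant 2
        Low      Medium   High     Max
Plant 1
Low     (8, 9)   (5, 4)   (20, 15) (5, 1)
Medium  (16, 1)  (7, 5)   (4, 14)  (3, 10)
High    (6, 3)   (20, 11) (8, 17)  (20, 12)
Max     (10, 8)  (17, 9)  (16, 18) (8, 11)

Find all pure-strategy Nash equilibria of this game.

The unique pure-strategy Nash equilibrium is (Low, High).

Plant 1 against Low: payoffs 8, 16, 6, 10 → best response Medium.
Plant 1 against Medium: payoffs 5, 7, 20, 17 → best response High.
Plant 1 against High: payoffs 20, 4, 8, 16 → best response Low.
Plant 1 against Max: payoffs 5, 3, 20, 8 → best response High.
Plant 2 against Low: payoffs 9, 4, 15, 1 → best response High.
Plant 2 against Medium: payoffs 1, 5, 14, 10 → best response High.
Plant 2 against High: payoffs 3, 11, 17, 12 → best response High.
Plant 2 against Max: payoffs 8, 9, 18, 11 → best response High.
Mutual best responses: (Low, High).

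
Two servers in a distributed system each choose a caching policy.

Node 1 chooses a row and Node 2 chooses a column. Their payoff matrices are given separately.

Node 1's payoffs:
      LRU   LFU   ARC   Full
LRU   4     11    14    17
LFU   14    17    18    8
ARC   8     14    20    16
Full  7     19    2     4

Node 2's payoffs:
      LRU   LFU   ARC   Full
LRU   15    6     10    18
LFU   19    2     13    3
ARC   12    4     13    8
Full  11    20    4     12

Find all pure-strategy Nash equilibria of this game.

The pure Nash equilibria are (LRU, Full); (LFU, LRU); (ARC, ARC); (Full, LFU).

For each player, find the best response to each opponent profile; mutual best responses are the pure NE.
Node 1 against LRU: payoffs 4, 14, 8, 7 → best response LFU.
Node 1 against LFU: payoffs 11, 17, 14, 19 → best response Full.
Node 1 against ARC: payoffs 14, 18, 20, 2 → best response ARC.
Node 1 against Full: payoffs 17, 8, 16, 4 → best response LRU.
Node 2 against LRU: payoffs 15, 6, 10, 18 → best response Full.
Node 2 against LFU: payoffs 19, 2, 13, 3 → best response LRU.
Node 2 against ARC: payoffs 12, 4, 13, 8 → best response ARC.
Node 2 against Full: payoffs 11, 20, 4, 12 → best response LFU.
Mutual best responses: (LRU, Full); (LFU, LRU); (ARC, ARC); (Full, LFU).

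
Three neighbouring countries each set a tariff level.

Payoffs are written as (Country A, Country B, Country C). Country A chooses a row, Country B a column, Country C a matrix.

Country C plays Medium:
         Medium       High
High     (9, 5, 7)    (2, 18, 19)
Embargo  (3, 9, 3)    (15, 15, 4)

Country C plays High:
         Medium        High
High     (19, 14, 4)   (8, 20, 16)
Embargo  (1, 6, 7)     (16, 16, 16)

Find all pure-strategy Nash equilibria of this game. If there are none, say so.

(High, Medium, Medium): Country B can switch to High (5 → 18). Not NE.
(High, Medium, High): Country B can switch to High (14 → 20). Not NE.
(High, High, Medium): Country A can switch to Embargo (2 → 15). Not NE.
(High, High, High): Country A can switch to Embargo (8 → 16). Not NE.
(Embargo, Medium, Medium): Country A can switch to High (3 → 9). Not NE.
(Embargo, Medium, High): Country A can switch to High (1 → 19). Not NE.
(Embargo, High, Medium): Country C can switch to High (4 → 16). Not NE.
(Embargo, High, High): Country A gets 16, best alternative 8; Country B gets 16, best alternative 6; Country C gets 16, best alternative 4. No profitable deviation — NE.

(Embargo, High, High)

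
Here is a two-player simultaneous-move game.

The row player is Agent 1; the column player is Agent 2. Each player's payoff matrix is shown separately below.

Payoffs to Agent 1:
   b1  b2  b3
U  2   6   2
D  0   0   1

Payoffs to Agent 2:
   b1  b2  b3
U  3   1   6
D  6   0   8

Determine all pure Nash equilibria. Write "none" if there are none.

Pure NE: (U, b3)

(U, b1): Agent 2 can switch to b3 (3 → 6). Not NE.
(U, b2): Agent 2 can switch to b1 (1 → 3). Not NE.
(U, b3): Agent 1 gets 2, best alternative 1; Agent 2 gets 6, best alternative 3. No profitable deviation — NE.
(D, b1): Agent 1 can switch to U (0 → 2). Not NE.
(D, b2): Agent 1 can switch to U (0 → 6). Not NE.
(D, b3): Agent 1 can switch to U (1 → 2). Not NE.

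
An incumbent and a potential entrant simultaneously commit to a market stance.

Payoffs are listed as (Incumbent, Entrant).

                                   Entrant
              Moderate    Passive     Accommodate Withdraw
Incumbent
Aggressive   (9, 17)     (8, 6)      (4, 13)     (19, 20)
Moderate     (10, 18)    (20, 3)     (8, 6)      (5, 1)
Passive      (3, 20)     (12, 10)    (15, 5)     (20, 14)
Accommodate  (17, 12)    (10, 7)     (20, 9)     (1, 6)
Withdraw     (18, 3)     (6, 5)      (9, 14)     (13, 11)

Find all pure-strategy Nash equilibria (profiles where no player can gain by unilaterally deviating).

This game has no pure Nash equilibrium.

Check each profile: it is a Nash equilibrium iff no player can strictly gain by switching unilaterally.
(Aggressive, Moderate): Incumbent can switch to Moderate (9 → 10). Not NE.
(Aggressive, Passive): Incumbent can switch to Moderate (8 → 20). Not NE.
(Aggressive, Accommodate): Incumbent can switch to Moderate (4 → 8). Not NE.
(Aggressive, Withdraw): Incumbent can switch to Passive (19 → 20). Not NE.
(Moderate, Moderate): Incumbent can switch to Accommodate (10 → 17). Not NE.
(Moderate, Passive): Entrant can switch to Moderate (3 → 18). Not NE.
(The remaining 14 profiles each have a profitable deviation by the same check.)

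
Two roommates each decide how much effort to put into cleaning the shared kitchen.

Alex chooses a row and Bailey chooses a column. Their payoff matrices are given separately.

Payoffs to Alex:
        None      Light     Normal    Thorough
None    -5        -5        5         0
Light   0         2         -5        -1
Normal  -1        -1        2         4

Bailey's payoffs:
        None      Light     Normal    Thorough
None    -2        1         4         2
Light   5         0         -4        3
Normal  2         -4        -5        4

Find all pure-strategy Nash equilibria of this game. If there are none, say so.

Pure-strategy Nash equilibria: (None, Normal) and (Light, None) and (Normal, Thorough)

(None, None): Alex can switch to Light (-5 → 0). Not NE.
(None, Light): Alex can switch to Light (-5 → 2). Not NE.
(None, Normal): Alex gets 5, best alternative 2; Bailey gets 4, best alternative 2. No profitable deviation — NE.
(None, Thorough): Alex can switch to Normal (0 → 4). Not NE.
(Light, None): Alex gets 0, best alternative -1; Bailey gets 5, best alternative 3. No profitable deviation — NE.
(Light, Light): Bailey can switch to None (0 → 5). Not NE.
(Light, Normal): Alex can switch to None (-5 → 5). Not NE.
(Light, Thorough): Alex can switch to None (-1 → 0). Not NE.
(Normal, None): Alex can switch to Light (-1 → 0). Not NE.
(Normal, Light): Alex can switch to Light (-1 → 2). Not NE.
(Normal, Normal): Alex can switch to None (2 → 5). Not NE.
(Normal, Thorough): Alex gets 4, best alternative 0; Bailey gets 4, best alternative 2. No profitable deviation — NE.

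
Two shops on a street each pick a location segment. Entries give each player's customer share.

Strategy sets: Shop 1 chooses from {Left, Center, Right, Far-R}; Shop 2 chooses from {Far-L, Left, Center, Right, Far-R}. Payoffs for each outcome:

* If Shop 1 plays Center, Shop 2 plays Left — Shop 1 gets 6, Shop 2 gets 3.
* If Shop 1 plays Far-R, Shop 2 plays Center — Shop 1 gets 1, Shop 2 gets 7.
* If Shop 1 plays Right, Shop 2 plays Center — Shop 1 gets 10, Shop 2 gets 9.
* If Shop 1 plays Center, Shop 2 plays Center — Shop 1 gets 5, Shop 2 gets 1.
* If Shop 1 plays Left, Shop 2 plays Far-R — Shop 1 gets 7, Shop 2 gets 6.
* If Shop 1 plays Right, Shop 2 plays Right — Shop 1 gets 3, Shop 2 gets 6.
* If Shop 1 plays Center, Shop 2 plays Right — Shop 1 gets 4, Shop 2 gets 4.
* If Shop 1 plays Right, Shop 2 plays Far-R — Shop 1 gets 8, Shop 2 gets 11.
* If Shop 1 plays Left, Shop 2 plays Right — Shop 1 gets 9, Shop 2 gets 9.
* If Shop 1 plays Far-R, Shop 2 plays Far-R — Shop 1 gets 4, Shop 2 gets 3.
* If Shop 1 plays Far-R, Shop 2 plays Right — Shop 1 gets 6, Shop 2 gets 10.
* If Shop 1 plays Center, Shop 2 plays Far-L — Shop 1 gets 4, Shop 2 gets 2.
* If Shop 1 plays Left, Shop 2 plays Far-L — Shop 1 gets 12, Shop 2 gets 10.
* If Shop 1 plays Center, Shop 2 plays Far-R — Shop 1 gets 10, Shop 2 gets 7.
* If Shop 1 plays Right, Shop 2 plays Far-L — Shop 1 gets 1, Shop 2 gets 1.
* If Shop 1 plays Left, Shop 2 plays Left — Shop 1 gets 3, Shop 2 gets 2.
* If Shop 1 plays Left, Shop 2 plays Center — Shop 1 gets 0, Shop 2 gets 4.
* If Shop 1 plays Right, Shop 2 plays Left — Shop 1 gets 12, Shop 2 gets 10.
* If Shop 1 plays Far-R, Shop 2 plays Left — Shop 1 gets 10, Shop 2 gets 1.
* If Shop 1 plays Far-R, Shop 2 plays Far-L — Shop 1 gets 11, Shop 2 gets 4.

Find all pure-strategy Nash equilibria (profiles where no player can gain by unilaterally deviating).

Shop 1 against Far-L: payoffs 12, 4, 1, 11 → best response Left.
Shop 1 against Left: payoffs 3, 6, 12, 10 → best response Right.
Shop 1 against Center: payoffs 0, 5, 10, 1 → best response Right.
Shop 1 against Right: payoffs 9, 4, 3, 6 → best response Left.
Shop 1 against Far-R: payoffs 7, 10, 8, 4 → best response Center.
Shop 2 against Left: payoffs 10, 2, 4, 9, 6 → best response Far-L.
Shop 2 against Center: payoffs 2, 3, 1, 4, 7 → best response Far-R.
Shop 2 against Right: payoffs 1, 10, 9, 6, 11 → best response Far-R.
Shop 2 against Far-R: payoffs 4, 1, 7, 10, 3 → best response Right.
Mutual best responses: (Left, Far-L); (Center, Far-R).

Pure-strategy Nash equilibria: (Left, Far-L) and (Center, Far-R)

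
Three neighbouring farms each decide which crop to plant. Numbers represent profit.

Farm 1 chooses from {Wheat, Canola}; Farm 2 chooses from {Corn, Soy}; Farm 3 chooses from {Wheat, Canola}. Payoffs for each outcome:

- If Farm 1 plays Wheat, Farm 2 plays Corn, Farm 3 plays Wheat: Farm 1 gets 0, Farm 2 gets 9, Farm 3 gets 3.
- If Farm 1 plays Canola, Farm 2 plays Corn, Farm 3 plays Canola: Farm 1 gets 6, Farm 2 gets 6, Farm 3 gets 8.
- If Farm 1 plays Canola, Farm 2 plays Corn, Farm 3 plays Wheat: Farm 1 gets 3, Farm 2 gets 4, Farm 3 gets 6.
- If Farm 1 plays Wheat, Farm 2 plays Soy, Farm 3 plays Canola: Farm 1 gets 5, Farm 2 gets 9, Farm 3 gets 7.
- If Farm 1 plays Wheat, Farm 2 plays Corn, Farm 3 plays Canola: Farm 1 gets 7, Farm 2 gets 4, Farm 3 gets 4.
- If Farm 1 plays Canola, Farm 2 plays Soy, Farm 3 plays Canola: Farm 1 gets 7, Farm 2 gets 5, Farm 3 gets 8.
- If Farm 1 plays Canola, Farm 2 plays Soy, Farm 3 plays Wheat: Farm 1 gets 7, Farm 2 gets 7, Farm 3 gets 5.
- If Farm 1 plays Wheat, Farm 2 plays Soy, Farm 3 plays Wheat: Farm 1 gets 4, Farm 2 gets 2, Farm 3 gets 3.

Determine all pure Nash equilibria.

For each player, find the best response to each opponent profile; mutual best responses are the pure NE.
Farm 1 against (Corn, Wheat): payoffs 0, 3 → best response Canola.
Farm 1 against (Corn, Canola): payoffs 7, 6 → best response Wheat.
Farm 1 against (Soy, Wheat): payoffs 4, 7 → best response Canola.
Farm 1 against (Soy, Canola): payoffs 5, 7 → best response Canola.
Farm 2 against (Wheat, Wheat): payoffs 9, 2 → best response Corn.
Farm 2 against (Wheat, Canola): payoffs 4, 9 → best response Soy.
Farm 2 against (Canola, Wheat): payoffs 4, 7 → best response Soy.
Farm 2 against (Canola, Canola): payoffs 6, 5 → best response Corn.
Farm 3 against (Wheat, Corn): payoffs 3, 4 → best response Canola.
Farm 3 against (Wheat, Soy): payoffs 3, 7 → best response Canola.
Farm 3 against (Canola, Corn): payoffs 6, 8 → best response Canola.
Farm 3 against (Canola, Soy): payoffs 5, 8 → best response Canola.
No profile is a mutual best response for all players.

This game has no pure Nash equilibrium.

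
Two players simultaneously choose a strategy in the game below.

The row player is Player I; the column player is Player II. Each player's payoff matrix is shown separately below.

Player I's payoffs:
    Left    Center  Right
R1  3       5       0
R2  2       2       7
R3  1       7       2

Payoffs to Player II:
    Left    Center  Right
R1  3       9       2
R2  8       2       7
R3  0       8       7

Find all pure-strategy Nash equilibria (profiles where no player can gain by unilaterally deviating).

Check each profile: it is a Nash equilibrium iff no player can strictly gain by switching unilaterally.
(R1, Left): Player II can switch to Center (3 → 9). Not NE.
(R1, Center): Player I can switch to R3 (5 → 7). Not NE.
(R1, Right): Player I can switch to R2 (0 → 7). Not NE.
(R2, Left): Player I can switch to R1 (2 → 3). Not NE.
(R2, Center): Player I can switch to R1 (2 → 5). Not NE.
(R2, Right): Player II can switch to Left (7 → 8). Not NE.
(R3, Center): Player I gets 7, best alternative 5; Player II gets 8, best alternative 7. No profitable deviation — NE.
(The remaining 2 profiles each have a profitable deviation by the same check.)

The unique pure-strategy Nash equilibrium is (R3, Center).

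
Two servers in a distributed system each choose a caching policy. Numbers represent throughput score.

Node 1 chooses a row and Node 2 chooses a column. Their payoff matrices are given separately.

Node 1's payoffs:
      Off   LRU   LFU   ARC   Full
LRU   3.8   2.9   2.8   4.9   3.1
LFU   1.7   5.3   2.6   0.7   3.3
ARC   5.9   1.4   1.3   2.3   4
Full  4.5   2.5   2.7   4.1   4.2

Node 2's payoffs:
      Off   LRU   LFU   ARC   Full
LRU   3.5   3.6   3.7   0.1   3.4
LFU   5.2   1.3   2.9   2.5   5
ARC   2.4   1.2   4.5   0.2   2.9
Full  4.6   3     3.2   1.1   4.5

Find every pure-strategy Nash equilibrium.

(LRU, LFU)

For each strategy profile, look for a profitable unilateral deviation.
(LRU, Off): Node 1 can switch to ARC (3.8 → 5.9). Not NE.
(LRU, LRU): Node 1 can switch to LFU (2.9 → 5.3). Not NE.
(LRU, LFU): Node 1 gets 2.8, best alternative 2.7; Node 2 gets 3.7, best alternative 3.6. No profitable deviation — NE.
(LRU, ARC): Node 2 can switch to Off (0.1 → 3.5). Not NE.
(LRU, Full): Node 1 can switch to LFU (3.1 → 3.3). Not NE.
(LFU, Off): Node 1 can switch to LRU (1.7 → 3.8). Not NE.
(LFU, LRU): Node 2 can switch to Off (1.3 → 5.2). Not NE.
(LFU, LFU): Node 1 can switch to LRU (2.6 → 2.8). Not NE.
(LFU, ARC): Node 1 can switch to LRU (0.7 → 4.9). Not NE.
(The remaining 11 profiles each have a profitable deviation by the same check.)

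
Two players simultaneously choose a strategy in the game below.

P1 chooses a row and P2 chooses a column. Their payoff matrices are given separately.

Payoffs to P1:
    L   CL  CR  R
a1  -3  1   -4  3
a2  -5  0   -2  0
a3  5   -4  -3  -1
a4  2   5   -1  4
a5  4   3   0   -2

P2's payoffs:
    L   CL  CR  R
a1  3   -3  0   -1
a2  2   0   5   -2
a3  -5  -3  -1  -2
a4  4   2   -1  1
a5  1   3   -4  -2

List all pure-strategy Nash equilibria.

P1 against L: payoffs -3, -5, 5, 2, 4 → best response a3.
P1 against CL: payoffs 1, 0, -4, 5, 3 → best response a4.
P1 against CR: payoffs -4, -2, -3, -1, 0 → best response a5.
P1 against R: payoffs 3, 0, -1, 4, -2 → best response a4.
P2 against a1: payoffs 3, -3, 0, -1 → best response L.
P2 against a2: payoffs 2, 0, 5, -2 → best response CR.
P2 against a3: payoffs -5, -3, -1, -2 → best response CR.
P2 against a4: payoffs 4, 2, -1, 1 → best response L.
P2 against a5: payoffs 1, 3, -4, -2 → best response CL.
No profile is a mutual best response for all players.

No pure-strategy Nash equilibrium.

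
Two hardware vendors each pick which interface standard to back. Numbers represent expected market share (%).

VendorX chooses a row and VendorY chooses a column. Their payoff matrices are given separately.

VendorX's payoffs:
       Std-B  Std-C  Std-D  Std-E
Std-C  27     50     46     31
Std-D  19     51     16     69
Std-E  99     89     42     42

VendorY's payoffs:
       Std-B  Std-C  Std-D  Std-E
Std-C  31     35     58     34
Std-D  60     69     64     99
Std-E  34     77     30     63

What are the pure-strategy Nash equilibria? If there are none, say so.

The pure Nash equilibria are (Std-C, Std-D), (Std-D, Std-E), (Std-E, Std-C).

VendorX against Std-B: payoffs 27, 19, 99 → best response Std-E.
VendorX against Std-C: payoffs 50, 51, 89 → best response Std-E.
VendorX against Std-D: payoffs 46, 16, 42 → best response Std-C.
VendorX against Std-E: payoffs 31, 69, 42 → best response Std-D.
VendorY against Std-C: payoffs 31, 35, 58, 34 → best response Std-D.
VendorY against Std-D: payoffs 60, 69, 64, 99 → best response Std-E.
VendorY against Std-E: payoffs 34, 77, 30, 63 → best response Std-C.
Mutual best responses: (Std-C, Std-D); (Std-D, Std-E); (Std-E, Std-C).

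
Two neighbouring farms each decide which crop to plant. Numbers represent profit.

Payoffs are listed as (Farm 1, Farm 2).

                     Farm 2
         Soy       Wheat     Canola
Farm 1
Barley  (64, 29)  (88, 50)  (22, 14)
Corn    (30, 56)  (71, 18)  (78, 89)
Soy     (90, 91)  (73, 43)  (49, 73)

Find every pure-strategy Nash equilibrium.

The pure Nash equilibria are (Barley, Wheat) and (Corn, Canola) and (Soy, Soy).

Farm 1 against Soy: payoffs 64, 30, 90 → best response Soy.
Farm 1 against Wheat: payoffs 88, 71, 73 → best response Barley.
Farm 1 against Canola: payoffs 22, 78, 49 → best response Corn.
Farm 2 against Barley: payoffs 29, 50, 14 → best response Wheat.
Farm 2 against Corn: payoffs 56, 18, 89 → best response Canola.
Farm 2 against Soy: payoffs 91, 43, 73 → best response Soy.
Mutual best responses: (Barley, Wheat); (Corn, Canola); (Soy, Soy).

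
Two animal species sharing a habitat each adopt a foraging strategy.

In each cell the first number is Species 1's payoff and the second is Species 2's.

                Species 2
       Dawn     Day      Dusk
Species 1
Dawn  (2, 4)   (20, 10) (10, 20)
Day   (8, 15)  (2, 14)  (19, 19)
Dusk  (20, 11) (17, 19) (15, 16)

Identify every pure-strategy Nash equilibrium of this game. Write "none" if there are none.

(Day, Dusk)

(Dawn, Dawn): Species 1 can switch to Day (2 → 8). Not NE.
(Dawn, Day): Species 2 can switch to Dusk (10 → 20). Not NE.
(Dawn, Dusk): Species 1 can switch to Day (10 → 19). Not NE.
(Day, Dawn): Species 1 can switch to Dusk (8 → 20). Not NE.
(Day, Day): Species 1 can switch to Dawn (2 → 20). Not NE.
(Day, Dusk): Species 1 gets 19, best alternative 15; Species 2 gets 19, best alternative 15. No profitable deviation — NE.
(Dusk, Dawn): Species 2 can switch to Day (11 → 19). Not NE.
(Dusk, Day): Species 1 can switch to Dawn (17 → 20). Not NE.
(Dusk, Dusk): Species 1 can switch to Day (15 → 19). Not NE.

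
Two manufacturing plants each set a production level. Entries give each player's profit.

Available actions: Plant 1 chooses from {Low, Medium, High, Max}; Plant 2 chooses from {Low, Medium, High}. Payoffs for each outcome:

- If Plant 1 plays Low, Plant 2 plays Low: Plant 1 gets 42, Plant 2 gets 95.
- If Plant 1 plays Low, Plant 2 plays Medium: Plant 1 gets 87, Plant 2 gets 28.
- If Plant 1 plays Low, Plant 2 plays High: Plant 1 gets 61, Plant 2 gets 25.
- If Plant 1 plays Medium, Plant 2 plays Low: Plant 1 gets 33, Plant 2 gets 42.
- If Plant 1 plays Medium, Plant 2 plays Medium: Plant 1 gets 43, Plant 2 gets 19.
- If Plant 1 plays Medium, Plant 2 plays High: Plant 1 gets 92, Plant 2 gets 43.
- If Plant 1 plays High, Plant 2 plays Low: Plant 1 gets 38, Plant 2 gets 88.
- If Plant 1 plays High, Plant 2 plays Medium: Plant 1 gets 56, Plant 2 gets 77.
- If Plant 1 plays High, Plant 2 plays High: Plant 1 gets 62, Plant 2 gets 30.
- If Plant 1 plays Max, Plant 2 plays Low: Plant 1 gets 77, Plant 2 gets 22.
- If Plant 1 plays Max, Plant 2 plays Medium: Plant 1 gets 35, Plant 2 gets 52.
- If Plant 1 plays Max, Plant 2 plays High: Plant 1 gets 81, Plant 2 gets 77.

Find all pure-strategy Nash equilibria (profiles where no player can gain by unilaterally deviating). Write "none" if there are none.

(Low, Low): Plant 1 can switch to Max (42 → 77). Not NE.
(Low, Medium): Plant 2 can switch to Low (28 → 95). Not NE.
(Low, High): Plant 1 can switch to Medium (61 → 92). Not NE.
(Medium, Low): Plant 1 can switch to Low (33 → 42). Not NE.
(Medium, Medium): Plant 1 can switch to Low (43 → 87). Not NE.
(Medium, High): Plant 1 gets 92, best alternative 81; Plant 2 gets 43, best alternative 42. No profitable deviation — NE.
(High, Low): Plant 1 can switch to Low (38 → 42). Not NE.
(High, Medium): Plant 1 can switch to Low (56 → 87). Not NE.
(High, High): Plant 1 can switch to Medium (62 → 92). Not NE.
(Max, Low): Plant 2 can switch to Medium (22 → 52). Not NE.
(Max, Medium): Plant 1 can switch to Low (35 → 87). Not NE.
(The remaining 1 profile has a profitable deviation by the same check.)

(Medium, High)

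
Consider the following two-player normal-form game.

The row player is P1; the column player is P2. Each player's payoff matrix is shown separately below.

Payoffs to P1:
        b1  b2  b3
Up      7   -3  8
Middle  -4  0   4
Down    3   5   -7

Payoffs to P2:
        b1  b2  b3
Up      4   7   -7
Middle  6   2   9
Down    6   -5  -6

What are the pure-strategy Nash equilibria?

No pure-strategy Nash equilibrium.

For each player, find the best response to each opponent profile; mutual best responses are the pure NE.
P1 against b1: payoffs 7, -4, 3 → best response Up.
P1 against b2: payoffs -3, 0, 5 → best response Down.
P1 against b3: payoffs 8, 4, -7 → best response Up.
P2 against Up: payoffs 4, 7, -7 → best response b2.
P2 against Middle: payoffs 6, 2, 9 → best response b3.
P2 against Down: payoffs 6, -5, -6 → best response b1.
No profile is a mutual best response for all players.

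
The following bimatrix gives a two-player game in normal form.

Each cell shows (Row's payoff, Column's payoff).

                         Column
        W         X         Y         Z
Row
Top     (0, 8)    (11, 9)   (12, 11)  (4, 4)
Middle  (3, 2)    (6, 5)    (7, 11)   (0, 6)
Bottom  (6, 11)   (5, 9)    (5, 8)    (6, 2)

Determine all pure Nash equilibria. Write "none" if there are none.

Pure-strategy Nash equilibria: (Top, Y), (Bottom, W)

(Top, W): Row can switch to Middle (0 → 3). Not NE.
(Top, X): Column can switch to Y (9 → 11). Not NE.
(Top, Y): Row gets 12, best alternative 7; Column gets 11, best alternative 9. No profitable deviation — NE.
(Top, Z): Row can switch to Bottom (4 → 6). Not NE.
(Middle, W): Row can switch to Bottom (3 → 6). Not NE.
(Middle, X): Row can switch to Top (6 → 11). Not NE.
(Middle, Y): Row can switch to Top (7 → 12). Not NE.
(Bottom, W): Row gets 6, best alternative 3; Column gets 11, best alternative 9. No profitable deviation — NE.
(The remaining 4 profiles each have a profitable deviation by the same check.)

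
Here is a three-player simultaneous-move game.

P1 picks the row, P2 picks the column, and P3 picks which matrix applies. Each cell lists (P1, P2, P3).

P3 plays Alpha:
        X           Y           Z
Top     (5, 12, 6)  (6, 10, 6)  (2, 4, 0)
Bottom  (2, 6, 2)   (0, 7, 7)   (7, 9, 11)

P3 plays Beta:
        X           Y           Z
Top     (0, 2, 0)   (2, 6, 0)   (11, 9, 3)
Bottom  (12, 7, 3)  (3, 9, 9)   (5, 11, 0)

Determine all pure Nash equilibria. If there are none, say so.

P1 against (X, Alpha): payoffs 5, 2 → best response Top.
P1 against (X, Beta): payoffs 0, 12 → best response Bottom.
P1 against (Y, Alpha): payoffs 6, 0 → best response Top.
P1 against (Y, Beta): payoffs 2, 3 → best response Bottom.
P1 against (Z, Alpha): payoffs 2, 7 → best response Bottom.
P1 against (Z, Beta): payoffs 11, 5 → best response Top.
P2 against (Top, Alpha): payoffs 12, 10, 4 → best response X.
P2 against (Top, Beta): payoffs 2, 6, 9 → best response Z.
P2 against (Bottom, Alpha): payoffs 6, 7, 9 → best response Z.
P2 against (Bottom, Beta): payoffs 7, 9, 11 → best response Z.
P3 against (Top, X): payoffs 6, 0 → best response Alpha.
P3 against (Top, Y): payoffs 6, 0 → best response Alpha.
P3 against (Top, Z): payoffs 0, 3 → best response Beta.
P3 against (Bottom, X): payoffs 2, 3 → best response Beta.
P3 against (Bottom, Y): payoffs 7, 9 → best response Beta.
P3 against (Bottom, Z): payoffs 11, 0 → best response Alpha.
Mutual best responses: (Top, X, Alpha); (Top, Z, Beta); (Bottom, Z, Alpha).

The pure Nash equilibria are (Top, X, Alpha) and (Top, Z, Beta) and (Bottom, Z, Alpha).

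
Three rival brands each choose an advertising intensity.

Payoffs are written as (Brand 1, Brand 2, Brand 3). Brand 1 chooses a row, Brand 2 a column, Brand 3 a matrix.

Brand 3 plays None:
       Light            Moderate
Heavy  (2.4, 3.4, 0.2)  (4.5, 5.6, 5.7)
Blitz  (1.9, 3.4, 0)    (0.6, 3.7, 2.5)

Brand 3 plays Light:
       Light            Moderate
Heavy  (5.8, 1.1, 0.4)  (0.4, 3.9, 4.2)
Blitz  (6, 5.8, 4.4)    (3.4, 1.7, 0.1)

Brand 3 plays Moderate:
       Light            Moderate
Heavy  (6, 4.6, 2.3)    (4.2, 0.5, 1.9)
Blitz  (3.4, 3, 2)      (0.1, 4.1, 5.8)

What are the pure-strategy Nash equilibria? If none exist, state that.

(Heavy, Light, Moderate), (Heavy, Moderate, None), (Blitz, Light, Light)

Check each profile: it is a Nash equilibrium iff no player can strictly gain by switching unilaterally.
(Heavy, Light, None): Brand 2 can switch to Moderate (3.4 → 5.6). Not NE.
(Heavy, Light, Light): Brand 1 can switch to Blitz (5.8 → 6). Not NE.
(Heavy, Light, Moderate): Brand 1 gets 6, best alternative 3.4; Brand 2 gets 4.6, best alternative 0.5; Brand 3 gets 2.3, best alternative 0.4. No profitable deviation — NE.
(Heavy, Moderate, None): Brand 1 gets 4.5, best alternative 0.6; Brand 2 gets 5.6, best alternative 3.4; Brand 3 gets 5.7, best alternative 4.2. No profitable deviation — NE.
(Heavy, Moderate, Light): Brand 1 can switch to Blitz (0.4 → 3.4). Not NE.
(Heavy, Moderate, Moderate): Brand 2 can switch to Light (0.5 → 4.6). Not NE.
(Blitz, Light, None): Brand 1 can switch to Heavy (1.9 → 2.4). Not NE.
(Blitz, Light, Light): Brand 1 gets 6, best alternative 5.8; Brand 2 gets 5.8, best alternative 1.7; Brand 3 gets 4.4, best alternative 2. No profitable deviation — NE.
(Blitz, Light, Moderate): Brand 1 can switch to Heavy (3.4 → 6). Not NE.
(The remaining 3 profiles each have a profitable deviation by the same check.)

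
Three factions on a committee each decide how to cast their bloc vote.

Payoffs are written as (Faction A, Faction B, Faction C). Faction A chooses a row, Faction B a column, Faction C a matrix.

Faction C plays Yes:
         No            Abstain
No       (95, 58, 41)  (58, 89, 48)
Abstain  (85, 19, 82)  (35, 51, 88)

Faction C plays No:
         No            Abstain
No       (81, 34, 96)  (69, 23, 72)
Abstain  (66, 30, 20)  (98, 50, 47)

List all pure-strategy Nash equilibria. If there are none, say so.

Faction A against (No, Yes): payoffs 95, 85 → best response No.
Faction A against (No, No): payoffs 81, 66 → best response No.
Faction A against (Abstain, Yes): payoffs 58, 35 → best response No.
Faction A against (Abstain, No): payoffs 69, 98 → best response Abstain.
Faction B against (No, Yes): payoffs 58, 89 → best response Abstain.
Faction B against (No, No): payoffs 34, 23 → best response No.
Faction B against (Abstain, Yes): payoffs 19, 51 → best response Abstain.
Faction B against (Abstain, No): payoffs 30, 50 → best response Abstain.
Faction C against (No, No): payoffs 41, 96 → best response No.
Faction C against (No, Abstain): payoffs 48, 72 → best response No.
Faction C against (Abstain, No): payoffs 82, 20 → best response Yes.
Faction C against (Abstain, Abstain): payoffs 88, 47 → best response Yes.
Mutual best responses: (No, No, No).

Pure NE: (No, No, No)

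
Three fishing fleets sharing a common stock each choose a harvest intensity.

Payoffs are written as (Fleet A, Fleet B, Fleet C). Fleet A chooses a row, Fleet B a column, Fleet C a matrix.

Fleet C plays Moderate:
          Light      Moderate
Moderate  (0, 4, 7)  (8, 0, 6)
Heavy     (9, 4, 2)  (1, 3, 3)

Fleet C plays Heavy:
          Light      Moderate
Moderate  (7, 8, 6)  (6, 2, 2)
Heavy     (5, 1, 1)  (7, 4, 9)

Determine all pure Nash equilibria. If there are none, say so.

Mark each player's best response to every combination of opponents' strategies; a profile where every player is best-responding is a pure Nash equilibrium.
Fleet A against (Light, Moderate): payoffs 0, 9 → best response Heavy.
Fleet A against (Light, Heavy): payoffs 7, 5 → best response Moderate.
Fleet A against (Moderate, Moderate): payoffs 8, 1 → best response Moderate.
Fleet A against (Moderate, Heavy): payoffs 6, 7 → best response Heavy.
Fleet B against (Moderate, Moderate): payoffs 4, 0 → best response Light.
Fleet B against (Moderate, Heavy): payoffs 8, 2 → best response Light.
Fleet B against (Heavy, Moderate): payoffs 4, 3 → best response Light.
Fleet B against (Heavy, Heavy): payoffs 1, 4 → best response Moderate.
Fleet C against (Moderate, Light): payoffs 7, 6 → best response Moderate.
Fleet C against (Moderate, Moderate): payoffs 6, 2 → best response Moderate.
Fleet C against (Heavy, Light): payoffs 2, 1 → best response Moderate.
Fleet C against (Heavy, Moderate): payoffs 3, 9 → best response Heavy.
Mutual best responses: (Heavy, Light, Moderate); (Heavy, Moderate, Heavy).

The pure Nash equilibria are (Heavy, Light, Moderate); (Heavy, Moderate, Heavy).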